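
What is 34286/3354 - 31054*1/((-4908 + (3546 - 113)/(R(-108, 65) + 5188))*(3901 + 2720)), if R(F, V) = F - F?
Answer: 963331419492839/94228300809669 ≈ 10.223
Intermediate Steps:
R(F, V) = 0
34286/3354 - 31054*1/((-4908 + (3546 - 113)/(R(-108, 65) + 5188))*(3901 + 2720)) = 34286/3354 - 31054*1/((-4908 + (3546 - 113)/(0 + 5188))*(3901 + 2720)) = 34286*(1/3354) - 31054*1/(6621*(-4908 + 3433/5188)) = 17143/1677 - 31054*1/(6621*(-4908 + 3433*(1/5188))) = 17143/1677 - 31054*1/(6621*(-4908 + 3433/5188)) = 17143/1677 - 31054/((-25459271/5188*6621)) = 17143/1677 - 31054/(-168565833291/5188) = 17143/1677 - 31054*(-5188/168565833291) = 17143/1677 + 161108152/168565833291 = 963331419492839/94228300809669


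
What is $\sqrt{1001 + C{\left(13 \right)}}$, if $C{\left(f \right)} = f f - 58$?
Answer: $2 \sqrt{278} \approx 33.347$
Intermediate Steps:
$C{\left(f \right)} = -58 + f^{2}$ ($C{\left(f \right)} = f^{2} - 58 = -58 + f^{2}$)
$\sqrt{1001 + C{\left(13 \right)}} = \sqrt{1001 - \left(58 - 13^{2}\right)} = \sqrt{1001 + \left(-58 + 169\right)} = \sqrt{1001 + 111} = \sqrt{1112} = 2 \sqrt{278}$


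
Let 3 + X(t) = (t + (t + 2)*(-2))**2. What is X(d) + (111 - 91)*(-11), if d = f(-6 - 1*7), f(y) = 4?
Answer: -159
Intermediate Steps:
d = 4
X(t) = -3 + (-4 - t)**2 (X(t) = -3 + (t + (t + 2)*(-2))**2 = -3 + (t + (2 + t)*(-2))**2 = -3 + (t + (-4 - 2*t))**2 = -3 + (-4 - t)**2)
X(d) + (111 - 91)*(-11) = (-3 + (4 + 4)**2) + (111 - 91)*(-11) = (-3 + 8**2) + 20*(-11) = (-3 + 64) - 220 = 61 - 220 = -159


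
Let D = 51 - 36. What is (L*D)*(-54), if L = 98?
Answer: -79380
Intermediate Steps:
D = 15
(L*D)*(-54) = (98*15)*(-54) = 1470*(-54) = -79380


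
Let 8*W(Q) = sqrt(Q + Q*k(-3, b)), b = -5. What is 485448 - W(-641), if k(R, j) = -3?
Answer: 485448 - sqrt(1282)/8 ≈ 4.8544e+5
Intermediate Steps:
W(Q) = sqrt(2)*sqrt(-Q)/8 (W(Q) = sqrt(Q + Q*(-3))/8 = sqrt(Q - 3*Q)/8 = sqrt(-2*Q)/8 = (sqrt(2)*sqrt(-Q))/8 = sqrt(2)*sqrt(-Q)/8)
485448 - W(-641) = 485448 - sqrt(2)*sqrt(-1*(-641))/8 = 485448 - sqrt(2)*sqrt(641)/8 = 485448 - sqrt(1282)/8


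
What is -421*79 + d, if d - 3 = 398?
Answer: -32858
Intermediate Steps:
d = 401 (d = 3 + 398 = 401)
-421*79 + d = -421*79 + 401 = -33259 + 401 = -32858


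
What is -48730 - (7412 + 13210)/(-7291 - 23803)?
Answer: -108227857/2221 ≈ -48729.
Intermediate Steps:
-48730 - (7412 + 13210)/(-7291 - 23803) = -48730 - 20622/(-31094) = -48730 - 20622*(-1)/31094 = -48730 - 1*(-1473/2221) = -48730 + 1473/2221 = -108227857/2221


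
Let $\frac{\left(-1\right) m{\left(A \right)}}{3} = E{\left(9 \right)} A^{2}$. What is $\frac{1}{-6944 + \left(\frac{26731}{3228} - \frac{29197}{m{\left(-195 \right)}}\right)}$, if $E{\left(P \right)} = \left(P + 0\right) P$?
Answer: $- \frac{9942320700}{68957111376553} \approx -0.00014418$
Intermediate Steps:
$E{\left(P \right)} = P^{2}$ ($E{\left(P \right)} = P P = P^{2}$)
$m{\left(A \right)} = - 243 A^{2}$ ($m{\left(A \right)} = - 3 \cdot 9^{2} A^{2} = - 3 \cdot 81 A^{2} = - 243 A^{2}$)
$\frac{1}{-6944 + \left(\frac{26731}{3228} - \frac{29197}{m{\left(-195 \right)}}\right)} = \frac{1}{-6944 + \left(\frac{26731}{3228} - \frac{29197}{\left(-243\right) \left(-195\right)^{2}}\right)} = \frac{1}{-6944 + \left(26731 \cdot \frac{1}{3228} - \frac{29197}{\left(-243\right) 38025}\right)} = \frac{1}{-6944 + \left(\frac{26731}{3228} - \frac{29197}{-9240075}\right)} = \frac{1}{-6944 + \left(\frac{26731}{3228} - - \frac{29197}{9240075}\right)} = \frac{1}{-6944 + \left(\frac{26731}{3228} + \frac{29197}{9240075}\right)} = \frac{1}{-6944 + \frac{82363564247}{9942320700}} = \frac{1}{- \frac{68957111376553}{9942320700}} = - \frac{9942320700}{68957111376553}$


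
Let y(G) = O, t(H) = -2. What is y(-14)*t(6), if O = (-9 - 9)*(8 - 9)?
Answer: -36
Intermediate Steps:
O = 18 (O = -18*(-1) = 18)
y(G) = 18
y(-14)*t(6) = 18*(-2) = -36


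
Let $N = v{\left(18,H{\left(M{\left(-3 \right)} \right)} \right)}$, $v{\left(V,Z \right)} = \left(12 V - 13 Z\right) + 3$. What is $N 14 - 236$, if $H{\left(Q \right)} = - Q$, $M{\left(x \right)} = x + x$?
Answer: $1738$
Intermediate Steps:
$M{\left(x \right)} = 2 x$
$v{\left(V,Z \right)} = 3 - 13 Z + 12 V$ ($v{\left(V,Z \right)} = \left(- 13 Z + 12 V\right) + 3 = 3 - 13 Z + 12 V$)
$N = 141$ ($N = 3 - 13 \left(- 2 \left(-3\right)\right) + 12 \cdot 18 = 3 - 13 \left(\left(-1\right) \left(-6\right)\right) + 216 = 3 - 78 + 216 = 141$)
$N 14 - 236 = 141 \cdot 14 - 236 = 1974 - 236 = 1738$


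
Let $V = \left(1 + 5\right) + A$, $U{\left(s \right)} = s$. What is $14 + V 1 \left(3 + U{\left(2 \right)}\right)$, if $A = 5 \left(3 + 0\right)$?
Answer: $119$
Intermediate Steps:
$A = 15$ ($A = 5 \cdot 3 = 15$)
$V = 21$ ($V = \left(1 + 5\right) + 15 = 6 + 15 = 21$)
$14 + V 1 \left(3 + U{\left(2 \right)}\right) = 14 + 21 \cdot 1 \left(3 + 2\right) = 14 + 21 \cdot 1 \cdot 5 = 14 + 21 \cdot 5 = 14 + 105 = 119$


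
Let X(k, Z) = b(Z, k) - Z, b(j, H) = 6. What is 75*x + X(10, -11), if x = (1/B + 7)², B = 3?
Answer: 12151/3 ≈ 4050.3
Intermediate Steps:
X(k, Z) = 6 - Z
x = 484/9 (x = (1/3 + 7)² = (⅓ + 7)² = (22/3)² = 484/9 ≈ 53.778)
75*x + X(10, -11) = 75*(484/9) + (6 - 1*(-11)) = 12100/3 + (6 + 11) = 12100/3 + 17 = 12151/3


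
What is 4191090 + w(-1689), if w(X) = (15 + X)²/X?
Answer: 2358649578/563 ≈ 4.1894e+6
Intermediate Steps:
w(X) = (15 + X)²/X
4191090 + w(-1689) = 4191090 + (15 - 1689)²/(-1689) = 4191090 - 1/1689*(-1674)² = 4191090 - 1/1689*2802276 = 4191090 - 934092/563 = 2358649578/563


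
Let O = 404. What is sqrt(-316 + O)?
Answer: 2*sqrt(22) ≈ 9.3808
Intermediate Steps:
sqrt(-316 + O) = sqrt(-316 + 404) = sqrt(88) = 2*sqrt(22)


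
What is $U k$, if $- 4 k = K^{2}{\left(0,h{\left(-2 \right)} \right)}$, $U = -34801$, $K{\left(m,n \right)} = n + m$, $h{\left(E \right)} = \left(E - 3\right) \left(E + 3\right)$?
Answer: $\frac{870025}{4} \approx 2.1751 \cdot 10^{5}$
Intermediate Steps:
$h{\left(E \right)} = \left(-3 + E\right) \left(3 + E\right)$
$K{\left(m,n \right)} = m + n$
$k = - \frac{25}{4}$ ($k = - \frac{\left(0 - \left(9 - \left(-2\right)^{2}\right)\right)^{2}}{4} = - \frac{\left(0 + \left(-9 + 4\right)\right)^{2}}{4} = - \frac{\left(0 - 5\right)^{2}}{4} = - \frac{\left(-5\right)^{2}}{4} = \left(- \frac{1}{4}\right) 25 = - \frac{25}{4} \approx -6.25$)
$U k = \left(-34801\right) \left(- \frac{25}{4}\right) = \frac{870025}{4}$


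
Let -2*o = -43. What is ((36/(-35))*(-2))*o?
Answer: 1548/35 ≈ 44.229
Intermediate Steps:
o = 43/2 (o = -1/2*(-43) = 43/2 ≈ 21.500)
((36/(-35))*(-2))*o = ((36/(-35))*(-2))*(43/2) = ((36*(-1/35))*(-2))*(43/2) = -36/35*(-2)*(43/2) = (72/35)*(43/2) = 1548/35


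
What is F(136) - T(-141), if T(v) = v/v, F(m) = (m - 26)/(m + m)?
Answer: -81/136 ≈ -0.59559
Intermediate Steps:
F(m) = (-26 + m)/(2*m) (F(m) = (-26 + m)/((2*m)) = (-26 + m)*(1/(2*m)) = (-26 + m)/(2*m))
T(v) = 1
F(136) - T(-141) = (½)*(-26 + 136)/136 - 1*1 = (½)*(1/136)*110 - 1 = 55/136 - 1 = -81/136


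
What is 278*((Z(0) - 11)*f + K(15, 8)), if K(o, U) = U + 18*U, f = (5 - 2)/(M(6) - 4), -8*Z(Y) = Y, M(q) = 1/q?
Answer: 1026932/23 ≈ 44649.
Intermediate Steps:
Z(Y) = -Y/8
f = -18/23 (f = (5 - 2)/(1/6 - 4) = 3/(⅙ - 4) = 3/(-23/6) = 3*(-6/23) = -18/23 ≈ -0.78261)
K(o, U) = 19*U
278*((Z(0) - 11)*f + K(15, 8)) = 278*((-⅛*0 - 11)*(-18/23) + 19*8) = 278*((0 - 11)*(-18/23) + 152) = 278*(-11*(-18/23) + 152) = 278*(198/23 + 152) = 278*(3694/23) = 1026932/23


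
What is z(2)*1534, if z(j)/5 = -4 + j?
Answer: -15340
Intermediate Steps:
z(j) = -20 + 5*j (z(j) = 5*(-4 + j) = -20 + 5*j)
z(2)*1534 = (-20 + 5*2)*1534 = (-20 + 10)*1534 = -10*1534 = -15340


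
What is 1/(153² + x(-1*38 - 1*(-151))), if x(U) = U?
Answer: 1/23522 ≈ 4.2513e-5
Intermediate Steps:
1/(153² + x(-1*38 - 1*(-151))) = 1/(153² + (-1*38 - 1*(-151))) = 1/(23409 + (-38 + 151)) = 1/(23409 + 113) = 1/23522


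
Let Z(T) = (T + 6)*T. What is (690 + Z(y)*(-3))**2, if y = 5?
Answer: 275625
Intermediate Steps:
Z(T) = T*(6 + T) (Z(T) = (6 + T)*T = T*(6 + T))
(690 + Z(y)*(-3))**2 = (690 + (5*(6 + 5))*(-3))**2 = (690 + (5*11)*(-3))**2 = (690 + 55*(-3))**2 = (690 - 165)**2 = 525**2 = 275625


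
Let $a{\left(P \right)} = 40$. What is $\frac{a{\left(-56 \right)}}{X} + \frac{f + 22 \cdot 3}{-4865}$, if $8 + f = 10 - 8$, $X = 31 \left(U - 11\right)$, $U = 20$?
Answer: $\frac{35572}{271467} \approx 0.13104$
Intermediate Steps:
$X = 279$ ($X = 31 \left(20 - 11\right) = 31 \cdot 9 = 279$)
$f = -6$ ($f = -8 + \left(10 - 8\right) = -8 + 2 = -6$)
$\frac{a{\left(-56 \right)}}{X} + \frac{f + 22 \cdot 3}{-4865} = \frac{40}{279} + \frac{-6 + 22 \cdot 3}{-4865} = 40 \cdot \frac{1}{279} + \left(-6 + 66\right) \left(- \frac{1}{4865}\right) = \frac{40}{279} + 60 \left(- \frac{1}{4865}\right) = \frac{40}{279} - \frac{12}{973} = \frac{35572}{271467}$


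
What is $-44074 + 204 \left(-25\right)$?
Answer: $-49174$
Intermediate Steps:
$-44074 + 204 \left(-25\right) = -44074 - 5100 = -49174$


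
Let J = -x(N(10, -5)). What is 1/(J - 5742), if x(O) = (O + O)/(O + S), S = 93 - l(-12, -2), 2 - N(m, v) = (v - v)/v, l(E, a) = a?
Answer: -97/556978 ≈ -0.00017415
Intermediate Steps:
N(m, v) = 2 (N(m, v) = 2 - (v - v)/v = 2 - 0/v = 2 - 1*0 = 2 + 0 = 2)
S = 95 (S = 93 - 1*(-2) = 93 + 2 = 95)
x(O) = 2*O/(95 + O) (x(O) = (O + O)/(O + 95) = (2*O)/(95 + O) = 2*O/(95 + O))
J = -4/97 (J = -2*2/(95 + 2) = -2*2/97 = -1*4/97 = -4/97 ≈ -0.041237)
1/(J - 5742) = 1/(-4/97 - 5742) = 1/(-556978/97) = -97/556978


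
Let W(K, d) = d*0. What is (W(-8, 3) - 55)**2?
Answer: 3025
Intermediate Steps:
W(K, d) = 0
(W(-8, 3) - 55)**2 = (0 - 55)**2 = (-55)**2 = 3025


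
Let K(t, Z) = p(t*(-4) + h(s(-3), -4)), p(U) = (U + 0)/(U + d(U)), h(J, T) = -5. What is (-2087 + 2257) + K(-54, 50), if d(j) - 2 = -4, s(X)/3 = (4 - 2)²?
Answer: 35741/209 ≈ 171.01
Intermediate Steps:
s(X) = 12 (s(X) = 3*(4 - 2)² = 3*2² = 3*4 = 12)
d(j) = -2 (d(j) = 2 - 4 = -2)
p(U) = U/(-2 + U) (p(U) = (U + 0)/(U - 2) = U/(-2 + U))
K(t, Z) = (-5 - 4*t)/(-7 - 4*t) (K(t, Z) = (t*(-4) - 5)/(-2 + (t*(-4) - 5)) = (-4*t - 5)/(-2 + (-4*t - 5)) = (-5 - 4*t)/(-2 + (-5 - 4*t)) = (-5 - 4*t)/(-7 - 4*t))
(-2087 + 2257) + K(-54, 50) = (-2087 + 2257) + (5 + 4*(-54))/(7 + 4*(-54)) = 170 + (5 - 216)/(7 - 216) = 170 - 211/(-209) = 170 - 1/209*(-211) = 170 + 211/209 = 35741/209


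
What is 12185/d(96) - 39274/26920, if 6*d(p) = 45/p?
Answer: 2099309643/13460 ≈ 1.5597e+5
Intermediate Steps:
d(p) = 15/(2*p) (d(p) = (45/p)/6 = 15/(2*p))
12185/d(96) - 39274/26920 = 12185/(((15/2)/96)) - 39274/26920 = 12185/(((15/2)*(1/96))) - 39274*1/26920 = 12185/(5/64) - 19637/13460 = 12185*(64/5) - 19637/13460 = 155968 - 19637/13460 = 2099309643/13460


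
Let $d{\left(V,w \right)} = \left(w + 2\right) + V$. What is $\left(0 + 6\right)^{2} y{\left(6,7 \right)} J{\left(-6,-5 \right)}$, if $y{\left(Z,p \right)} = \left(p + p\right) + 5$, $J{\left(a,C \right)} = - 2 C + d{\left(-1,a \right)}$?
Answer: $3420$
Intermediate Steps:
$d{\left(V,w \right)} = 2 + V + w$ ($d{\left(V,w \right)} = \left(2 + w\right) + V = 2 + V + w$)
$J{\left(a,C \right)} = 1 + a - 2 C$ ($J{\left(a,C \right)} = - 2 C + \left(2 - 1 + a\right) = - 2 C + \left(1 + a\right) = 1 + a - 2 C$)
$y{\left(Z,p \right)} = 5 + 2 p$ ($y{\left(Z,p \right)} = 2 p + 5 = 5 + 2 p$)
$\left(0 + 6\right)^{2} y{\left(6,7 \right)} J{\left(-6,-5 \right)} = \left(0 + 6\right)^{2} \left(5 + 2 \cdot 7\right) \left(1 - 6 - -10\right) = 6^{2} \left(5 + 14\right) \left(1 - 6 + 10\right) = 36 \cdot 19 \cdot 5 = 684 \cdot 5 = 3420$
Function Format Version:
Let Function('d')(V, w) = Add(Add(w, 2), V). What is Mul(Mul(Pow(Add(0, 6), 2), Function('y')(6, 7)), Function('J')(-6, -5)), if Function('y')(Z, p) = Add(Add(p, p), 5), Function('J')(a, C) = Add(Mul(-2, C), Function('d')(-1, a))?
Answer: 3420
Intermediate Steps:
Function('d')(V, w) = Add(2, V, w) (Function('d')(V, w) = Add(Add(2, w), V) = Add(2, V, w))
Function('J')(a, C) = Add(1, a, Mul(-2, C)) (Function('J')(a, C) = Add(Mul(-2, C), Add(2, -1, a)) = Add(Mul(-2, C), Add(1, a)) = Add(1, a, Mul(-2, C)))
Function('y')(Z, p) = Add(5, Mul(2, p)) (Function('y')(Z, p) = Add(Mul(2, p), 5) = Add(5, Mul(2, p)))
Mul(Mul(Pow(Add(0, 6), 2), Function('y')(6, 7)), Function('J')(-6, -5)) = Mul(Mul(Pow(Add(0, 6), 2), Add(5, Mul(2, 7))), Add(1, -6, Mul(-2, -5))) = Mul(Mul(Pow(6, 2), Add(5, 14)), Add(1, -6, 10)) = Mul(Mul(36, 19), 5) = Mul(684, 5) = 3420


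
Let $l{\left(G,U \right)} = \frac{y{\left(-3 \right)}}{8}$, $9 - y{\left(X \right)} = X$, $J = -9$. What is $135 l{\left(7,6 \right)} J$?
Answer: $- \frac{3645}{2} \approx -1822.5$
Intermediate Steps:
$y{\left(X \right)} = 9 - X$
$l{\left(G,U \right)} = \frac{3}{2}$ ($l{\left(G,U \right)} = \frac{9 - -3}{8} = \left(9 + 3\right) \frac{1}{8} = 12 \cdot \frac{1}{8} = \frac{3}{2}$)
$135 l{\left(7,6 \right)} J = 135 \cdot \frac{3}{2} \left(-9\right) = 135 \left(- \frac{27}{2}\right) = - \frac{3645}{2}$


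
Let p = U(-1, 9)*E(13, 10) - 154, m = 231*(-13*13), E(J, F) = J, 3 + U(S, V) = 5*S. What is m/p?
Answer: 13013/86 ≈ 151.31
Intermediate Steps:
U(S, V) = -3 + 5*S
m = -39039 (m = 231*(-169) = -39039)
p = -258 (p = (-3 + 5*(-1))*13 - 154 = (-3 - 5)*13 - 154 = -8*13 - 154 = -104 - 154 = -258)
m/p = -39039/(-258) = -39039*(-1/258) = 13013/86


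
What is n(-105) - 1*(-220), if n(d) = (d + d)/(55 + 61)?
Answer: 12655/58 ≈ 218.19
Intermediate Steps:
n(d) = d/58 (n(d) = (2*d)/116 = (2*d)*(1/116) = d/58)
n(-105) - 1*(-220) = (1/58)*(-105) - 1*(-220) = -105/58 + 220 = 12655/58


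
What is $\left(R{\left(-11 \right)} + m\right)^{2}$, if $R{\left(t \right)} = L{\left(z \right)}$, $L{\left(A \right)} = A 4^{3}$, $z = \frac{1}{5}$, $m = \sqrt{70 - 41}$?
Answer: $\frac{4821}{25} + \frac{128 \sqrt{29}}{5} \approx 330.7$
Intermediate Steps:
$m = \sqrt{29} \approx 5.3852$
$z = \frac{1}{5} \approx 0.2$
$L{\left(A \right)} = 64 A$ ($L{\left(A \right)} = A 64 = 64 A$)
$R{\left(t \right)} = \frac{64}{5}$ ($R{\left(t \right)} = 64 \cdot \frac{1}{5} = \frac{64}{5}$)
$\left(R{\left(-11 \right)} + m\right)^{2} = \left(\frac{64}{5} + \sqrt{29}\right)^{2}$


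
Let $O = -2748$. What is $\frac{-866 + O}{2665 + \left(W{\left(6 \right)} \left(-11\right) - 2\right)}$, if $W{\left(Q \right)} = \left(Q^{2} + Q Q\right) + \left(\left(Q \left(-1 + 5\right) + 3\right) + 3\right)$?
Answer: $- \frac{3614}{1541} \approx -2.3452$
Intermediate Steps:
$W{\left(Q \right)} = 6 + 2 Q^{2} + 4 Q$ ($W{\left(Q \right)} = \left(Q^{2} + Q^{2}\right) + \left(\left(Q 4 + 3\right) + 3\right) = 2 Q^{2} + \left(\left(4 Q + 3\right) + 3\right) = 2 Q^{2} + \left(\left(3 + 4 Q\right) + 3\right) = 2 Q^{2} + \left(6 + 4 Q\right) = 6 + 2 Q^{2} + 4 Q$)
$\frac{-866 + O}{2665 + \left(W{\left(6 \right)} \left(-11\right) - 2\right)} = \frac{-866 - 2748}{2665 + \left(\left(6 + 2 \cdot 6^{2} + 4 \cdot 6\right) \left(-11\right) - 2\right)} = - \frac{3614}{2665 + \left(\left(6 + 2 \cdot 36 + 24\right) \left(-11\right) - 2\right)} = - \frac{3614}{2665 + \left(\left(6 + 72 + 24\right) \left(-11\right) - 2\right)} = - \frac{3614}{2665 + \left(102 \left(-11\right) - 2\right)} = - \frac{3614}{2665 - 1124} = - \frac{3614}{1541}$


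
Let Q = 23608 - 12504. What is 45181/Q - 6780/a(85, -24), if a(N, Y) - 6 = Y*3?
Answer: 13044511/122144 ≈ 106.80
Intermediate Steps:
a(N, Y) = 6 + 3*Y (a(N, Y) = 6 + Y*3 = 6 + 3*Y)
Q = 11104
45181/Q - 6780/a(85, -24) = 45181/11104 - 6780/(6 + 3*(-24)) = 45181*(1/11104) - 6780/(6 - 72) = 45181/11104 - 6780/(-66) = 45181/11104 - 6780*(-1/66) = 45181/11104 + 1130/11 = 13044511/122144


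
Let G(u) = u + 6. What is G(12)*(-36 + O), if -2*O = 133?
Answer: -1845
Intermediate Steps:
O = -133/2 (O = -1/2*133 = -133/2 ≈ -66.500)
G(u) = 6 + u
G(12)*(-36 + O) = (6 + 12)*(-36 - 133/2) = 18*(-205/2) = -1845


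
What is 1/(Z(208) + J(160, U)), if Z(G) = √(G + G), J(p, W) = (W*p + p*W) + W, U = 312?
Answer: 963/96446372 - √26/2507605672 ≈ 9.9828e-6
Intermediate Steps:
J(p, W) = W + 2*W*p (J(p, W) = (W*p + W*p) + W = 2*W*p + W = W + 2*W*p)
Z(G) = √2*√G (Z(G) = √(2*G) = √2*√G)
1/(Z(208) + J(160, U)) = 1/(√2*√208 + 312*(1 + 2*160)) = 1/(√2*(4*√13) + 312*(1 + 320)) = 1/(4*√26 + 312*321) = 1/(4*√26 + 100152) = 1/(100152 + 4*√26)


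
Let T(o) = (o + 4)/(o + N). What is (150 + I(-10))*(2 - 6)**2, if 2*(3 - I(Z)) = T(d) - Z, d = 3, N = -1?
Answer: 2340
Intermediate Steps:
T(o) = (4 + o)/(-1 + o) (T(o) = (o + 4)/(o - 1) = (4 + o)/(-1 + o))
I(Z) = 5/4 + Z/2 (I(Z) = 3 - ((4 + 3)/(-1 + 3) - Z)/2 = 3 - (7/2 - Z)/2 = 3 + (-7/4 + Z/2) = 5/4 + Z/2)
(150 + I(-10))*(2 - 6)**2 = (150 + (5/4 + (1/2)*(-10)))*(2 - 6)**2 = (150 + (5/4 - 5))*(-4)**2 = (150 - 15/4)*16 = (585/4)*16 = 2340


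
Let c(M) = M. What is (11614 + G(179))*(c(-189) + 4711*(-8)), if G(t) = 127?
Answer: -444713857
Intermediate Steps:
(11614 + G(179))*(c(-189) + 4711*(-8)) = (11614 + 127)*(-189 + 4711*(-8)) = 11741*(-189 - 37688) = 11741*(-37877) = -444713857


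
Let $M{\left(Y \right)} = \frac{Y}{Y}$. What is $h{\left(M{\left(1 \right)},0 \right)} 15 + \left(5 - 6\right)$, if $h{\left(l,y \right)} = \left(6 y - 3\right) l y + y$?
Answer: $-1$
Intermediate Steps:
$M{\left(Y \right)} = 1$
$h{\left(l,y \right)} = y + l y \left(-3 + 6 y\right)$ ($h{\left(l,y \right)} = \left(-3 + 6 y\right) l y + y = l \left(-3 + 6 y\right) y + y = l y \left(-3 + 6 y\right) + y = y + l y \left(-3 + 6 y\right)$)
$h{\left(M{\left(1 \right)},0 \right)} 15 + \left(5 - 6\right) = 0 \left(1 - 3 + 6 \cdot 1 \cdot 0\right) 15 + \left(5 - 6\right) = 0 \left(1 - 3 + 0\right) 15 - 1 = 0 \left(-2\right) 15 - 1 = 0 \cdot 15 - 1 = 0 - 1 = -1$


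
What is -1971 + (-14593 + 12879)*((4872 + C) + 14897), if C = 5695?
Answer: -43647267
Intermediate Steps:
-1971 + (-14593 + 12879)*((4872 + C) + 14897) = -1971 + (-14593 + 12879)*((4872 + 5695) + 14897) = -1971 - 1714*(10567 + 14897) = -1971 - 1714*25464 = -1971 - 43645296 = -43647267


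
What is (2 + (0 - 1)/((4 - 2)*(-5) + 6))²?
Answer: 81/16 ≈ 5.0625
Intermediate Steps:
(2 + (0 - 1)/((4 - 2)*(-5) + 6))² = (2 - 1/(2*(-5) + 6))² = (2 - 1/(-10 + 6))² = (2 - 1/(-4))² = (2 - 1*(-¼))² = (2 + ¼)² = (9/4)² = 81/16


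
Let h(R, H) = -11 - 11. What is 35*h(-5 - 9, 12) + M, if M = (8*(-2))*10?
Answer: -930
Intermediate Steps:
h(R, H) = -22
M = -160 (M = -16*10 = -160)
35*h(-5 - 9, 12) + M = 35*(-22) - 160 = -770 - 160 = -930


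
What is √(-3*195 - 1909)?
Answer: I*√2494 ≈ 49.94*I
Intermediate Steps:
√(-3*195 - 1909) = √(-585 - 1909) = √(-2494) = I*√2494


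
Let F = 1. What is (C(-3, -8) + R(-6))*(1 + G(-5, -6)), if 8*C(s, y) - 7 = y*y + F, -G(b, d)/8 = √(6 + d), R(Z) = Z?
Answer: 3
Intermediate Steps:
G(b, d) = -8*√(6 + d)
C(s, y) = 1 + y²/8 (C(s, y) = 7/8 + (y*y + 1)/8 = 7/8 + (y² + 1)/8 = 7/8 + (1 + y²)/8 = 7/8 + (⅛ + y²/8) = 1 + y²/8)
(C(-3, -8) + R(-6))*(1 + G(-5, -6)) = ((1 + (⅛)*(-8)²) - 6)*(1 - 8*√(6 - 6)) = ((1 + (⅛)*64) - 6)*(1 - 8*√0) = ((1 + 8) - 6)*(1 - 8*0) = (9 - 6)*(1 + 0) = 3*1 = 3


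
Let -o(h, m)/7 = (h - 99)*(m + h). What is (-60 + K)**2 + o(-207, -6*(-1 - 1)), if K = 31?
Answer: -416849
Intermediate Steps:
o(h, m) = -7*(-99 + h)*(h + m) (o(h, m) = -7*(h - 99)*(m + h) = -7*(-99 + h)*(h + m))
(-60 + K)**2 + o(-207, -6*(-1 - 1)) = (-60 + 31)**2 + (-7*(-207)**2 + 693*(-207) + 693*(-6*(-1 - 1)) - 7*(-207)*(-6*(-1 - 1))) = (-29)**2 + (-7*42849 - 143451 + 693*(-6*(-2)) - 7*(-207)*(-6*(-2))) = 841 + (-299943 - 143451 + 693*12 - 7*(-207)*12) = 841 + (-299943 - 143451 + 8316 + 17388) = 841 - 417690 = -416849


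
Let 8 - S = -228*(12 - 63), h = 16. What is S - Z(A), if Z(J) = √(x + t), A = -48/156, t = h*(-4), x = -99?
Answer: -11620 - I*√163 ≈ -11620.0 - 12.767*I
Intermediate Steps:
t = -64 (t = 16*(-4) = -64)
A = -4/13 (A = -48*1/156 = -4/13 ≈ -0.30769)
S = -11620 (S = 8 - (-228)*(12 - 63) = 8 - (-228)*(-51) = 8 - 1*11628 = 8 - 11628 = -11620)
Z(J) = I*√163 (Z(J) = √(-99 - 64) = √(-163) = I*√163)
S - Z(A) = -11620 - I*√163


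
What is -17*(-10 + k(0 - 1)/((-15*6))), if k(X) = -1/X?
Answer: 15317/90 ≈ 170.19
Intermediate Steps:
-17*(-10 + k(0 - 1)/((-15*6))) = -17*(-10 + (-1/(0 - 1))/((-15*6))) = -17*(-10 - 1/(-1)/(-90)) = -17*(-10 - 1*(-1)*(-1/90)) = -17*(-10 + 1*(-1/90)) = -17*(-10 - 1/90) = -17*(-901/90) = 15317/90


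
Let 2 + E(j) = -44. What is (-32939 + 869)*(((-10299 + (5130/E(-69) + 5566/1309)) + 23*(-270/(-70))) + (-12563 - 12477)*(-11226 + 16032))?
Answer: 10564016747430030/2737 ≈ 3.8597e+12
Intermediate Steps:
E(j) = -46 (E(j) = -2 - 44 = -46)
(-32939 + 869)*(((-10299 + (5130/E(-69) + 5566/1309)) + 23*(-270/(-70))) + (-12563 - 12477)*(-11226 + 16032)) = (-32939 + 869)*(((-10299 + (5130/(-46) + 5566/1309)) + 23*(-270/(-70))) + (-12563 - 12477)*(-11226 + 16032)) = -32070*(((-10299 + (5130*(-1/46) + 5566*(1/1309))) + 23*(-270*(-1/70))) - 25040*4806) = -32070*(((-10299 + (-2565/23 + 506/119)) + 23*(27/7)) - 120342240) = -32070*(((-10299 - 293597/2737) + 621/7) - 120342240) = -32070*((-28481960/2737 + 621/7) - 120342240) = -32070*(-28239149/2737 - 120342240) = -32070*(-329404950029/2737) = 10564016747430030/2737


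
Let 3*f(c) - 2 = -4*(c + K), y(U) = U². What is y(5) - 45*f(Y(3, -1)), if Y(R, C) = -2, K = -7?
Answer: -545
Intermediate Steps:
f(c) = 10 - 4*c/3 (f(c) = ⅔ + (-4*(c - 7))/3 = ⅔ + (-4*(-7 + c))/3 = ⅔ + (28 - 4*c)/3 = ⅔ + (28/3 - 4*c/3) = 10 - 4*c/3)
y(5) - 45*f(Y(3, -1)) = 5² - 45*(10 - 4/3*(-2)) = 25 - 45*(10 + 8/3) = 25 - 45*38/3 = 25 - 570 = -545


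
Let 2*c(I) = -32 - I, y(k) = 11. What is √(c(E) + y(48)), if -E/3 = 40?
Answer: √55 ≈ 7.4162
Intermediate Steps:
E = -120 (E = -3*40 = -120)
c(I) = -16 - I/2 (c(I) = (-32 - I)/2 = -16 - I/2)
√(c(E) + y(48)) = √((-16 - ½*(-120)) + 11) = √((-16 + 60) + 11) = √(44 + 11) = √55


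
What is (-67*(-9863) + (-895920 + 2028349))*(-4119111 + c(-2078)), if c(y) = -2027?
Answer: -7390230718500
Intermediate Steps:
(-67*(-9863) + (-895920 + 2028349))*(-4119111 + c(-2078)) = (-67*(-9863) + (-895920 + 2028349))*(-4119111 - 2027) = (660821 + 1132429)*(-4121138) = 1793250*(-4121138) = -7390230718500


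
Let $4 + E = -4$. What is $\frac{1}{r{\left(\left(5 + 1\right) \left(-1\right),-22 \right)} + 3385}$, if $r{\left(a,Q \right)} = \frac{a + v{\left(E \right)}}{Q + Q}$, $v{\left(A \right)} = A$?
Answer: $\frac{22}{74477} \approx 0.00029539$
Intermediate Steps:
$E = -8$ ($E = -4 - 4 = -8$)
$r{\left(a,Q \right)} = \frac{-8 + a}{2 Q}$ ($r{\left(a,Q \right)} = \frac{a - 8}{Q + Q} = \frac{-8 + a}{2 Q}$)
$\frac{1}{r{\left(\left(5 + 1\right) \left(-1\right),-22 \right)} + 3385} = \frac{1}{\frac{-8 + \left(5 + 1\right) \left(-1\right)}{2 \left(-22\right)} + 3385} = \frac{1}{\frac{1}{2} \left(- \frac{1}{22}\right) \left(-8 + 6 \left(-1\right)\right) + 3385} = \frac{1}{\frac{1}{2} \left(- \frac{1}{22}\right) \left(-8 - 6\right) + 3385} = \frac{1}{\frac{1}{2} \left(- \frac{1}{22}\right) \left(-14\right) + 3385} = \frac{1}{\frac{7}{22} + 3385} = \frac{1}{\frac{74477}{22}} = \frac{22}{74477}$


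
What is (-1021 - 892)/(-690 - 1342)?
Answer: 1913/2032 ≈ 0.94144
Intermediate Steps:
(-1021 - 892)/(-690 - 1342) = -1913/(-2032) = -1913*(-1/2032) = 1913/2032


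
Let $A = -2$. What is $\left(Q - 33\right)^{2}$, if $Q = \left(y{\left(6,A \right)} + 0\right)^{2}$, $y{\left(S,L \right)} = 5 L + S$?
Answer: $289$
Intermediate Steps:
$y{\left(S,L \right)} = S + 5 L$
$Q = 16$ ($Q = \left(\left(6 + 5 \left(-2\right)\right) + 0\right)^{2} = \left(\left(6 - 10\right) + 0\right)^{2} = \left(-4 + 0\right)^{2} = \left(-4\right)^{2} = 16$)
$\left(Q - 33\right)^{2} = \left(16 - 33\right)^{2} = \left(-17\right)^{2} = 289$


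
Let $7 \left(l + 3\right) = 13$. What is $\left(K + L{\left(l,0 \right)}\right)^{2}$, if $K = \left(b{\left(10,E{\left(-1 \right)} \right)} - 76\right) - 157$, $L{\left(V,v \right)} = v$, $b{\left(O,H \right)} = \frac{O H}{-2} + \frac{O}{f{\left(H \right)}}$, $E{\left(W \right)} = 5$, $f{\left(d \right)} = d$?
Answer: $65536$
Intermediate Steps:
$l = - \frac{8}{7}$ ($l = -3 + \frac{1}{7} \cdot 13 = -3 + \frac{13}{7} = - \frac{8}{7} \approx -1.1429$)
$b{\left(O,H \right)} = \frac{O}{H} - \frac{H O}{2}$ ($b{\left(O,H \right)} = \frac{O H}{-2} + \frac{O}{H} = H O \left(- \frac{1}{2}\right) + \frac{O}{H} = - \frac{H O}{2} + \frac{O}{H} = \frac{O}{H} - \frac{H O}{2}$)
$K = -256$ ($K = \left(\left(\frac{10}{5} - \frac{5}{2} \cdot 10\right) - 76\right) - 157 = \left(\left(10 \cdot \frac{1}{5} - 25\right) - 76\right) - 157 = \left(\left(2 - 25\right) - 76\right) - 157 = \left(-23 - 76\right) - 157 = -99 - 157 = -256$)
$\left(K + L{\left(l,0 \right)}\right)^{2} = \left(-256 + 0\right)^{2} = \left(-256\right)^{2} = 65536$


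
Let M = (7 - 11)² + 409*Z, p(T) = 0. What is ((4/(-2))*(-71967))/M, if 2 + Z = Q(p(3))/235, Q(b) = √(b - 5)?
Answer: -60713348860/338302641 - 131754442*I*√5/338302641 ≈ -179.46 - 0.87085*I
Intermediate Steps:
Q(b) = √(-5 + b)
Z = -2 + I*√5/235 (Z = -2 + √(-5 + 0)/235 = -2 + √(-5)*(1/235) = -2 + (I*√5)*(1/235) = -2 + I*√5/235 ≈ -2.0 + 0.0095152*I)
M = -802 + 409*I*√5/235 (M = (7 - 11)² + 409*(-2 + I*√5/235) = (-4)² + (-818 + 409*I*√5/235) = 16 + (-818 + 409*I*√5/235) = -802 + 409*I*√5/235 ≈ -802.0 + 3.8917*I)
((4/(-2))*(-71967))/M = ((4/(-2))*(-71967))/(-802 + 409*I*√5/235) = ((4*(-½))*(-71967))/(-802 + 409*I*√5/235) = (-2*(-71967))/(-802 + 409*I*√5/235) = 143934/(-802 + 409*I*√5/235)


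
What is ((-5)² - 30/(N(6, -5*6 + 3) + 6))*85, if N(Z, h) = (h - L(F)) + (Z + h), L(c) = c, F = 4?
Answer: 50150/23 ≈ 2180.4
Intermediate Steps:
N(Z, h) = -4 + Z + 2*h (N(Z, h) = (h - 1*4) + (Z + h) = (h - 4) + (Z + h) = (-4 + h) + (Z + h) = -4 + Z + 2*h)
((-5)² - 30/(N(6, -5*6 + 3) + 6))*85 = ((-5)² - 30/((-4 + 6 + 2*(-5*6 + 3)) + 6))*85 = (25 - 30/((-4 + 6 + 2*(-30 + 3)) + 6))*85 = (25 - 30/((-4 + 6 + 2*(-27)) + 6))*85 = (25 - 30/((-4 + 6 - 54) + 6))*85 = (25 - 30/(-52 + 6))*85 = (25 - 30/(-46))*85 = (25 - 1/46*(-30))*85 = (25 + 15/23)*85 = (590/23)*85 = 50150/23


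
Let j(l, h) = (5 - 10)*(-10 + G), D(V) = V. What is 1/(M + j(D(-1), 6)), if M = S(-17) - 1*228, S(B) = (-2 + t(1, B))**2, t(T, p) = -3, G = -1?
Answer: -1/148 ≈ -0.0067568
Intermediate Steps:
j(l, h) = 55 (j(l, h) = (5 - 10)*(-10 - 1) = -5*(-11) = 55)
S(B) = 25 (S(B) = (-2 - 3)**2 = (-5)**2 = 25)
M = -203 (M = 25 - 1*228 = 25 - 228 = -203)
1/(M + j(D(-1), 6)) = 1/(-203 + 55) = 1/(-148) = -1/148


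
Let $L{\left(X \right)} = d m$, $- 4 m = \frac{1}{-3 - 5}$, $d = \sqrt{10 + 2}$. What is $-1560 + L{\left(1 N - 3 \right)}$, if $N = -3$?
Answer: $-1560 + \frac{\sqrt{3}}{16} \approx -1559.9$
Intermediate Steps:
$d = 2 \sqrt{3}$ ($d = \sqrt{12} = 2 \sqrt{3} \approx 3.4641$)
$m = \frac{1}{32}$ ($m = - \frac{1}{4 \left(-3 - 5\right)} = - \frac{1}{4 \left(-8\right)} = \left(- \frac{1}{4}\right) \left(- \frac{1}{8}\right) = \frac{1}{32} \approx 0.03125$)
$L{\left(X \right)} = \frac{\sqrt{3}}{16}$ ($L{\left(X \right)} = 2 \sqrt{3} \cdot \frac{1}{32} = \frac{\sqrt{3}}{16}$)
$-1560 + L{\left(1 N - 3 \right)} = -1560 + \frac{\sqrt{3}}{16}$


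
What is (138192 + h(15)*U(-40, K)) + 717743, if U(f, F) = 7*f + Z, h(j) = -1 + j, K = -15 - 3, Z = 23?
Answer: 852337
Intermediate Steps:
K = -18
U(f, F) = 23 + 7*f (U(f, F) = 7*f + 23 = 23 + 7*f)
(138192 + h(15)*U(-40, K)) + 717743 = (138192 + (-1 + 15)*(23 + 7*(-40))) + 717743 = (138192 + 14*(23 - 280)) + 717743 = (138192 + 14*(-257)) + 717743 = (138192 - 3598) + 717743 = 134594 + 717743 = 852337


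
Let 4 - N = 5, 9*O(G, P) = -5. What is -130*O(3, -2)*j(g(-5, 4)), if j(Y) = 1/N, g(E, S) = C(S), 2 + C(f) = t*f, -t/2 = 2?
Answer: -650/9 ≈ -72.222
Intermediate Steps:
t = -4 (t = -2*2 = -4)
O(G, P) = -5/9 (O(G, P) = (1/9)*(-5) = -5/9)
C(f) = -2 - 4*f
N = -1 (N = 4 - 1*5 = 4 - 5 = -1)
g(E, S) = -2 - 4*S
j(Y) = -1 (j(Y) = 1/(-1) = -1)
-130*O(3, -2)*j(g(-5, 4)) = -(-650)*(-1)/9 = -130*5/9 = -650/9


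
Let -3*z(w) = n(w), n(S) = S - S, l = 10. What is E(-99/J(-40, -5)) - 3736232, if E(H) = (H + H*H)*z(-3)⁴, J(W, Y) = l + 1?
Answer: -3736232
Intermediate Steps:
n(S) = 0
z(w) = 0 (z(w) = -⅓*0 = 0)
J(W, Y) = 11 (J(W, Y) = 10 + 1 = 11)
E(H) = 0 (E(H) = (H + H*H)*0⁴ = (H + H²)*0 = 0)
E(-99/J(-40, -5)) - 3736232 = 0 - 3736232 = -3736232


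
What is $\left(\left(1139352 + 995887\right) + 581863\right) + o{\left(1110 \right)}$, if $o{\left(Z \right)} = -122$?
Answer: $2716980$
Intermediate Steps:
$\left(\left(1139352 + 995887\right) + 581863\right) + o{\left(1110 \right)} = \left(\left(1139352 + 995887\right) + 581863\right) - 122 = \left(2135239 + 581863\right) - 122 = 2717102 - 122 = 2716980$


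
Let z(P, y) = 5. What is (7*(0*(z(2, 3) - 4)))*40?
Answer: 0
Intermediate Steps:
(7*(0*(z(2, 3) - 4)))*40 = (7*(0*(5 - 4)))*40 = (7*(0*1))*40 = (7*0)*40 = 0*40 = 0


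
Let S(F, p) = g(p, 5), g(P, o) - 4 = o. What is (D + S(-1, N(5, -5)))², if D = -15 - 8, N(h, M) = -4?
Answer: 196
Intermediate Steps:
g(P, o) = 4 + o
S(F, p) = 9 (S(F, p) = 4 + 5 = 9)
D = -23
(D + S(-1, N(5, -5)))² = (-23 + 9)² = (-14)² = 196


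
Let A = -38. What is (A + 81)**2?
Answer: 1849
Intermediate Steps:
(A + 81)**2 = (-38 + 81)**2 = 43**2 = 1849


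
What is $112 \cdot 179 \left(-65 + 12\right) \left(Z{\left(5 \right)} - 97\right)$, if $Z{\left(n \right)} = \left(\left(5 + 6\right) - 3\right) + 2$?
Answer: $92441328$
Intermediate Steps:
$Z{\left(n \right)} = 10$ ($Z{\left(n \right)} = \left(11 - 3\right) + 2 = 8 + 2 = 10$)
$112 \cdot 179 \left(-65 + 12\right) \left(Z{\left(5 \right)} - 97\right) = 112 \cdot 179 \left(-65 + 12\right) \left(10 - 97\right) = 20048 \left(\left(-53\right) \left(-87\right)\right) = 20048 \cdot 4611 = 92441328$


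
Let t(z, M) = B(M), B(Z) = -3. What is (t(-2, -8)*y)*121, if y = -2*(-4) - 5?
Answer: -1089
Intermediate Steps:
t(z, M) = -3
y = 3 (y = 8 - 5 = 3)
(t(-2, -8)*y)*121 = -3*3*121 = -9*121 = -1089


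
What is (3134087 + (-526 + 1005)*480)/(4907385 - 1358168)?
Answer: 3364007/3549217 ≈ 0.94782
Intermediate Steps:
(3134087 + (-526 + 1005)*480)/(4907385 - 1358168) = (3134087 + 479*480)/3549217 = (3134087 + 229920)*(1/3549217) = 3364007*(1/3549217) = 3364007/3549217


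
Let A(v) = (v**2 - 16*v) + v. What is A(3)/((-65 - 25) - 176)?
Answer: 18/133 ≈ 0.13534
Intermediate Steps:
A(v) = v**2 - 15*v
A(3)/((-65 - 25) - 176) = (3*(-15 + 3))/((-65 - 25) - 176) = (3*(-12))/(-90 - 176) = -36/(-266) = -36*(-1/266) = 18/133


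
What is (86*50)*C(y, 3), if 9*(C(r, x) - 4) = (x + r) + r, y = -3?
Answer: 47300/3 ≈ 15767.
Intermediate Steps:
C(r, x) = 4 + x/9 + 2*r/9 (C(r, x) = 4 + ((x + r) + r)/9 = 4 + ((r + x) + r)/9 = 4 + (x + 2*r)/9 = 4 + (x/9 + 2*r/9) = 4 + x/9 + 2*r/9)
(86*50)*C(y, 3) = (86*50)*(4 + (⅑)*3 + (2/9)*(-3)) = 4300*(4 + ⅓ - ⅔) = 4300*(11/3) = 47300/3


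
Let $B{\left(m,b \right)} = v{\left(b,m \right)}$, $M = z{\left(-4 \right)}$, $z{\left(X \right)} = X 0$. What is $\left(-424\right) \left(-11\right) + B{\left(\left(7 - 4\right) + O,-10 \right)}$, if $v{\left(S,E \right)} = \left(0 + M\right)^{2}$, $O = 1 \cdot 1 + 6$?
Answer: $4664$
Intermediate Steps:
$z{\left(X \right)} = 0$
$M = 0$
$O = 7$ ($O = 1 + 6 = 7$)
$v{\left(S,E \right)} = 0$ ($v{\left(S,E \right)} = \left(0 + 0\right)^{2} = 0^{2} = 0$)
$B{\left(m,b \right)} = 0$
$\left(-424\right) \left(-11\right) + B{\left(\left(7 - 4\right) + O,-10 \right)} = \left(-424\right) \left(-11\right) + 0 = 4664 + 0 = 4664$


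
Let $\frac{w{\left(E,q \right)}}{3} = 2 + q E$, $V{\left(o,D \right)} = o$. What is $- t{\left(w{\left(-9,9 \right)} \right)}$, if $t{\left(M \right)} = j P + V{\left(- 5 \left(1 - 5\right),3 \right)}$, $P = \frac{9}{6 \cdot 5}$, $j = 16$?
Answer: $- \frac{124}{5} \approx -24.8$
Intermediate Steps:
$P = \frac{3}{10}$ ($P = \frac{9}{30} = 9 \cdot \frac{1}{30} = \frac{3}{10} \approx 0.3$)
$w{\left(E,q \right)} = 6 + 3 E q$ ($w{\left(E,q \right)} = 3 \left(2 + q E\right) = 3 \left(2 + E q\right) = 6 + 3 E q$)
$t{\left(M \right)} = \frac{124}{5}$ ($t{\left(M \right)} = 16 \cdot \frac{3}{10} - 5 \left(1 - 5\right) = \frac{24}{5} - -20 = \frac{24}{5} + 20 = \frac{124}{5}$)
$- t{\left(w{\left(-9,9 \right)} \right)} = \left(-1\right) \frac{124}{5} = - \frac{124}{5}$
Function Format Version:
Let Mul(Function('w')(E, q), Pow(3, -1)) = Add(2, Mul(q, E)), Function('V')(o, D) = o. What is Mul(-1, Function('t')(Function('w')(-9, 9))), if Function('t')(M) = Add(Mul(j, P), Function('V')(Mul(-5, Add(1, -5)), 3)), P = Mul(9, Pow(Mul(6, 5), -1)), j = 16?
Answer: Rational(-124, 5) ≈ -24.800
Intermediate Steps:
P = Rational(3, 10) (P = Mul(9, Pow(30, -1)) = Mul(9, Rational(1, 30)) = Rational(3, 10) ≈ 0.30000)
Function('w')(E, q) = Add(6, Mul(3, E, q)) (Function('w')(E, q) = Mul(3, Add(2, Mul(q, E))) = Mul(3, Add(2, Mul(E, q))) = Add(6, Mul(3, E, q)))
Function('t')(M) = Rational(124, 5) (Function('t')(M) = Add(Mul(16, Rational(3, 10)), Mul(-5, Add(1, -5))) = Add(Rational(24, 5), Mul(-5, -4)) = Add(Rational(24, 5), 20) = Rational(124, 5))
Mul(-1, Function('t')(Function('w')(-9, 9))) = Mul(-1, Rational(124, 5)) = Rational(-124, 5)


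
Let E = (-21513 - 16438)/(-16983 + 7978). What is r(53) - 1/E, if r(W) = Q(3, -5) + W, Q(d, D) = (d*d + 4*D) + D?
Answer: 1395182/37951 ≈ 36.763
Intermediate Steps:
Q(d, D) = d**2 + 5*D (Q(d, D) = (d**2 + 4*D) + D = d**2 + 5*D)
r(W) = -16 + W (r(W) = (3**2 + 5*(-5)) + W = (9 - 25) + W = -16 + W)
E = 37951/9005 (E = -37951/(-9005) = -37951*(-1/9005) = 37951/9005 ≈ 4.2144)
r(53) - 1/E = (-16 + 53) - 1/37951/9005 = 37 - 1*9005/37951 = 37 - 9005/37951 = 1395182/37951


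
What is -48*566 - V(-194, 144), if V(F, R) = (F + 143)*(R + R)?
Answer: -12480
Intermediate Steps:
V(F, R) = 2*R*(143 + F) (V(F, R) = (143 + F)*(2*R) = 2*R*(143 + F))
-48*566 - V(-194, 144) = -48*566 - 2*144*(143 - 194) = -27168 - 2*144*(-51) = -27168 - 1*(-14688) = -27168 + 14688 = -12480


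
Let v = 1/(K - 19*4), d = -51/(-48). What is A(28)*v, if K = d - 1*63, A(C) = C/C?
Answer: -16/2207 ≈ -0.0072497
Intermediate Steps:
d = 17/16 (d = -51*(-1/48) = 17/16 ≈ 1.0625)
A(C) = 1
K = -991/16 (K = 17/16 - 1*63 = 17/16 - 63 = -991/16 ≈ -61.938)
v = -16/2207 (v = 1/(-991/16 - 19*4) = 1/(-991/16 - 76) = 1/(-2207/16) = -16/2207 ≈ -0.0072497)
A(28)*v = 1*(-16/2207) = -16/2207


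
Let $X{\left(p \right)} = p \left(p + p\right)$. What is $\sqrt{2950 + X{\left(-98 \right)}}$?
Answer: $3 \sqrt{2462} \approx 148.86$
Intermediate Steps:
$X{\left(p \right)} = 2 p^{2}$ ($X{\left(p \right)} = p 2 p = 2 p^{2}$)
$\sqrt{2950 + X{\left(-98 \right)}} = \sqrt{2950 + 2 \left(-98\right)^{2}} = \sqrt{2950 + 2 \cdot 9604} = \sqrt{2950 + 19208} = \sqrt{22158} = 3 \sqrt{2462}$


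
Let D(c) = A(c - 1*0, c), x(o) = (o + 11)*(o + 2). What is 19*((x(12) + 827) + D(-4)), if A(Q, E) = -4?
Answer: 21755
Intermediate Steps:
x(o) = (2 + o)*(11 + o) (x(o) = (11 + o)*(2 + o) = (2 + o)*(11 + o))
D(c) = -4
19*((x(12) + 827) + D(-4)) = 19*(((22 + 12² + 13*12) + 827) - 4) = 19*(((22 + 144 + 156) + 827) - 4) = 19*((322 + 827) - 4) = 19*(1149 - 4) = 19*1145 = 21755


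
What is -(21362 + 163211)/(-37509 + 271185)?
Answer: -184573/233676 ≈ -0.78987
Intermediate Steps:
-(21362 + 163211)/(-37509 + 271185) = -184573/233676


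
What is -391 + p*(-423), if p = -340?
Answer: 143429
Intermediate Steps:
-391 + p*(-423) = -391 - 340*(-423) = -391 + 143820 = 143429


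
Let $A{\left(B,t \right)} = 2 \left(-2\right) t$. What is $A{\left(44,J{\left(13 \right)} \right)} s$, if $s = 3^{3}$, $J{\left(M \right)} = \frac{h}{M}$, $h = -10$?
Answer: $\frac{1080}{13} \approx 83.077$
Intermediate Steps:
$J{\left(M \right)} = - \frac{10}{M}$
$A{\left(B,t \right)} = - 4 t$
$s = 27$
$A{\left(44,J{\left(13 \right)} \right)} s = - 4 \left(- \frac{10}{13}\right) 27 = - 4 \left(\left(-10\right) \frac{1}{13}\right) 27 = \left(-4\right) \left(- \frac{10}{13}\right) 27 = \frac{40}{13} \cdot 27 = \frac{1080}{13}$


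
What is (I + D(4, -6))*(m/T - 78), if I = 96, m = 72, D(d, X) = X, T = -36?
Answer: -7200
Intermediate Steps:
(I + D(4, -6))*(m/T - 78) = (96 - 6)*(72/(-36) - 78) = 90*(72*(-1/36) - 78) = 90*(-2 - 78) = 90*(-80) = -7200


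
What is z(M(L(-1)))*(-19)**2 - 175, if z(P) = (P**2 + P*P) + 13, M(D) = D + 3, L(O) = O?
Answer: 7406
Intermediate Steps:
M(D) = 3 + D
z(P) = 13 + 2*P**2 (z(P) = (P**2 + P**2) + 13 = 2*P**2 + 13 = 13 + 2*P**2)
z(M(L(-1)))*(-19)**2 - 175 = (13 + 2*(3 - 1)**2)*(-19)**2 - 175 = (13 + 2*2**2)*361 - 175 = (13 + 2*4)*361 - 175 = (13 + 8)*361 - 175 = 21*361 - 175 = 7581 - 175 = 7406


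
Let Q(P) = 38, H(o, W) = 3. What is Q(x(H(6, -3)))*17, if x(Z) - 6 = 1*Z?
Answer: 646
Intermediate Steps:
x(Z) = 6 + Z (x(Z) = 6 + 1*Z = 6 + Z)
Q(x(H(6, -3)))*17 = 38*17 = 646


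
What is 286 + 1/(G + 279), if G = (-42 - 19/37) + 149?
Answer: 4079255/14263 ≈ 286.00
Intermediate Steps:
G = 3940/37 (G = (-42 - 19*1/37) + 149 = (-42 - 19/37) + 149 = -1573/37 + 149 = 3940/37 ≈ 106.49)
286 + 1/(G + 279) = 286 + 1/(3940/37 + 279) = 286 + 1/(14263/37) = 286 + 37/14263 = 4079255/14263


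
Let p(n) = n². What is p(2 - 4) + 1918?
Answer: 1922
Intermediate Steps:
p(2 - 4) + 1918 = (2 - 4)² + 1918 = (-2)² + 1918 = 4 + 1918 = 1922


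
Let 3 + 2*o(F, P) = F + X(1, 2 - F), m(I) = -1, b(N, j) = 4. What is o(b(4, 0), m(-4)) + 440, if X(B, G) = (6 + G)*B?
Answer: 885/2 ≈ 442.50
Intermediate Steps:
X(B, G) = B*(6 + G)
o(F, P) = 5/2 (o(F, P) = -3/2 + (F + 1*(6 + (2 - F)))/2 = -3/2 + (F + 1*(8 - F))/2 = -3/2 + (F + (8 - F))/2 = -3/2 + (1/2)*8 = -3/2 + 4 = 5/2)
o(b(4, 0), m(-4)) + 440 = 5/2 + 440 = 885/2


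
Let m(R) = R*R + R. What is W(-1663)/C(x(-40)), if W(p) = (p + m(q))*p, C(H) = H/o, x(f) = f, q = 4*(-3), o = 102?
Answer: -129848703/20 ≈ -6.4924e+6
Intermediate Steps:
q = -12
m(R) = R + R² (m(R) = R² + R = R + R²)
C(H) = H/102
W(p) = p*(132 + p) (W(p) = (p - 12*(1 - 12))*p = (p - 12*(-11))*p = (p + 132)*p = (132 + p)*p = p*(132 + p))
W(-1663)/C(x(-40)) = (-1663*(132 - 1663))/(((1/102)*(-40))) = (-1663*(-1531))/(-20/51) = 2546053*(-51/20) = -129848703/20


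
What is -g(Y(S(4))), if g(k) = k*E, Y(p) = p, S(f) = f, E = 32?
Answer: -128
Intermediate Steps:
g(k) = 32*k (g(k) = k*32 = 32*k)
-g(Y(S(4))) = -32*4 = -1*128 = -128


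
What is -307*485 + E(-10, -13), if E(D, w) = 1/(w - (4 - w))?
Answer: -4466851/30 ≈ -1.4890e+5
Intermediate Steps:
E(D, w) = 1/(-4 + 2*w) (E(D, w) = 1/(w + (-4 + w)) = 1/(-4 + 2*w))
-307*485 + E(-10, -13) = -307*485 + 1/(2*(-2 - 13)) = -148895 + (1/2)/(-15) = -148895 + (1/2)*(-1/15) = -148895 - 1/30 = -4466851/30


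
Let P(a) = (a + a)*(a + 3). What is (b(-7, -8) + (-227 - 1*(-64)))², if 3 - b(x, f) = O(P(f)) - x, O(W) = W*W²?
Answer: 262315035889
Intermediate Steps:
P(a) = 2*a*(3 + a) (P(a) = (2*a)*(3 + a) = 2*a*(3 + a))
O(W) = W³
b(x, f) = 3 + x - 8*f³*(3 + f)³ (b(x, f) = 3 - ((2*f*(3 + f))³ - x) = 3 - (8*f³*(3 + f)³ - x) = 3 - (-x + 8*f³*(3 + f)³) = 3 + (x - 8*f³*(3 + f)³) = 3 + x - 8*f³*(3 + f)³)
(b(-7, -8) + (-227 - 1*(-64)))² = ((3 - 7 - 8*(-8)³*(3 - 8)³) + (-227 - 1*(-64)))² = ((3 - 7 - 8*(-512)*(-5)³) + (-227 + 64))² = ((3 - 7 - 8*(-512)*(-125)) - 163)² = ((3 - 7 - 512000) - 163)² = (-512004 - 163)² = (-512167)² = 262315035889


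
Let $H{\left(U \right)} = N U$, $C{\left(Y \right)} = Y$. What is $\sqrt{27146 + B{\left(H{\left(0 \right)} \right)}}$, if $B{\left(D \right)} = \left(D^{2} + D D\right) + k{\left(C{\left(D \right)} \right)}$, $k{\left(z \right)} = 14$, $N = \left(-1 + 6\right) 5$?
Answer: $2 \sqrt{6790} \approx 164.8$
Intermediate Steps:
$N = 25$ ($N = 5 \cdot 5 = 25$)
$H{\left(U \right)} = 25 U$
$B{\left(D \right)} = 14 + 2 D^{2}$ ($B{\left(D \right)} = \left(D^{2} + D D\right) + 14 = \left(D^{2} + D^{2}\right) + 14 = 2 D^{2} + 14 = 14 + 2 D^{2}$)
$\sqrt{27146 + B{\left(H{\left(0 \right)} \right)}} = \sqrt{27146 + \left(14 + 2 \left(25 \cdot 0\right)^{2}\right)} = \sqrt{27146 + \left(14 + 2 \cdot 0^{2}\right)} = \sqrt{27146 + \left(14 + 2 \cdot 0\right)} = \sqrt{27146 + \left(14 + 0\right)} = \sqrt{27146 + 14} = \sqrt{27160} = 2 \sqrt{6790}$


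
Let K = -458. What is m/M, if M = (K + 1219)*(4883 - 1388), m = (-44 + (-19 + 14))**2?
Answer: 2401/2659695 ≈ 0.00090273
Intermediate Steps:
m = 2401 (m = (-44 - 5)**2 = (-49)**2 = 2401)
M = 2659695 (M = (-458 + 1219)*(4883 - 1388) = 761*3495 = 2659695)
m/M = 2401/2659695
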